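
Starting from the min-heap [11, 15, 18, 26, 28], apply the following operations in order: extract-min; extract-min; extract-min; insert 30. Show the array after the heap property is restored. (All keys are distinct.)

extract-min → returns 11:
  remove root 11; move last element 28 to root → [28, 15, 18, 26]
  28 vs smaller child 15 at index 1, swap → [15, 28, 18, 26]
  28 vs only child 26 at index 3, swap → [15, 26, 18, 28]
extract-min → returns 15:
  remove root 15; move last element 28 to root → [28, 26, 18]
  28 vs smaller child 18 at index 2, swap → [18, 26, 28]
extract-min → returns 18:
  remove root 18; move last element 28 to root → [28, 26]
  28 vs only child 26 at index 1, swap → [26, 28]
insert 30:
  append 30 at index 2 → [26, 28, 30] (no swap needed)

[26, 28, 30]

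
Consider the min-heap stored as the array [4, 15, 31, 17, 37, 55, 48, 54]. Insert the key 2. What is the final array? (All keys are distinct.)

append 2 at index 8 → [4, 15, 31, 17, 37, 55, 48, 54, 2]
2 < parent 17 at index 3, swap → [4, 15, 31, 2, 37, 55, 48, 54, 17]
2 < parent 15 at index 1, swap → [4, 2, 31, 15, 37, 55, 48, 54, 17]
2 < parent 4 at index 0, swap → [2, 4, 31, 15, 37, 55, 48, 54, 17]

[2, 4, 31, 15, 37, 55, 48, 54, 17]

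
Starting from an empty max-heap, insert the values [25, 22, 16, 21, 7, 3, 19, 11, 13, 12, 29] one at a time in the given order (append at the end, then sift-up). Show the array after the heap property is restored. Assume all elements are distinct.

Insert 25:
  append 25 at index 0 → [25] (no swap needed)
Insert 22:
  append 22 at index 1 → [25, 22] (no swap needed)
Insert 16:
  append 16 at index 2 → [25, 22, 16] (no swap needed)
Insert 21:
  append 21 at index 3 → [25, 22, 16, 21] (no swap needed)
Insert 7:
  append 7 at index 4 → [25, 22, 16, 21, 7] (no swap needed)
Insert 3:
  append 3 at index 5 → [25, 22, 16, 21, 7, 3] (no swap needed)
Insert 19:
  append 19 at index 6 → [25, 22, 16, 21, 7, 3, 19]
  19 > parent 16 at index 2, swap → [25, 22, 19, 21, 7, 3, 16]
Insert 11:
  append 11 at index 7 → [25, 22, 19, 21, 7, 3, 16, 11] (no swap needed)
Insert 13:
  append 13 at index 8 → [25, 22, 19, 21, 7, 3, 16, 11, 13] (no swap needed)
Insert 12:
  append 12 at index 9 → [25, 22, 19, 21, 7, 3, 16, 11, 13, 12]
  12 > parent 7 at index 4, swap → [25, 22, 19, 21, 12, 3, 16, 11, 13, 7]
Insert 29:
  append 29 at index 10 → [25, 22, 19, 21, 12, 3, 16, 11, 13, 7, 29]
  29 > parent 12 at index 4, swap → [25, 22, 19, 21, 29, 3, 16, 11, 13, 7, 12]
  29 > parent 22 at index 1, swap → [25, 29, 19, 21, 22, 3, 16, 11, 13, 7, 12]
  29 > parent 25 at index 0, swap → [29, 25, 19, 21, 22, 3, 16, 11, 13, 7, 12]

[29, 25, 19, 21, 22, 3, 16, 11, 13, 7, 12]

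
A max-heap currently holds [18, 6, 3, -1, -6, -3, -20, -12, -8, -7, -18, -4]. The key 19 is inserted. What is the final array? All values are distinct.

[19, 6, 18, -1, -6, 3, -20, -12, -8, -7, -18, -4, -3]

append 19 at index 12 → [18, 6, 3, -1, -6, -3, -20, -12, -8, -7, -18, -4, 19]
19 > parent -3 at index 5, swap → [18, 6, 3, -1, -6, 19, -20, -12, -8, -7, -18, -4, -3]
19 > parent 3 at index 2, swap → [18, 6, 19, -1, -6, 3, -20, -12, -8, -7, -18, -4, -3]
19 > parent 18 at index 0, swap → [19, 6, 18, -1, -6, 3, -20, -12, -8, -7, -18, -4, -3]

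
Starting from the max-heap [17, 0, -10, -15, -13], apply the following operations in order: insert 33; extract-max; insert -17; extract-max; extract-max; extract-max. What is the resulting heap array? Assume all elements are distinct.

insert 33:
  append 33 at index 5 → [17, 0, -10, -15, -13, 33]
  33 > parent -10 at index 2, swap → [17, 0, 33, -15, -13, -10]
  33 > parent 17 at index 0, swap → [33, 0, 17, -15, -13, -10]
extract-max → returns 33:
  remove root 33; move last element -10 to root → [-10, 0, 17, -15, -13]
  -10 vs larger child 17 at index 2, swap → [17, 0, -10, -15, -13]
insert -17:
  append -17 at index 5 → [17, 0, -10, -15, -13, -17] (no swap needed)
extract-max → returns 17:
  remove root 17; move last element -17 to root → [-17, 0, -10, -15, -13]
  -17 vs larger child 0 at index 1, swap → [0, -17, -10, -15, -13]
  -17 vs larger child -13 at index 4, swap → [0, -13, -10, -15, -17]
extract-max → returns 0:
  remove root 0; move last element -17 to root → [-17, -13, -10, -15]
  -17 vs larger child -10 at index 2, swap → [-10, -13, -17, -15]
extract-max → returns -10:
  remove root -10; move last element -15 to root → [-15, -13, -17]
  -15 vs larger child -13 at index 1, swap → [-13, -15, -17]

[-13, -15, -17]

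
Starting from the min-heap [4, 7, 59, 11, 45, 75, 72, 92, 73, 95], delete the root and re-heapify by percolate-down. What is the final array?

[7, 11, 59, 73, 45, 75, 72, 92, 95]

remove root 4; move last element 95 to root → [95, 7, 59, 11, 45, 75, 72, 92, 73]
95 vs smaller child 7 at index 1, swap → [7, 95, 59, 11, 45, 75, 72, 92, 73]
95 vs smaller child 11 at index 3, swap → [7, 11, 59, 95, 45, 75, 72, 92, 73]
95 vs smaller child 73 at index 8, swap → [7, 11, 59, 73, 45, 75, 72, 92, 95]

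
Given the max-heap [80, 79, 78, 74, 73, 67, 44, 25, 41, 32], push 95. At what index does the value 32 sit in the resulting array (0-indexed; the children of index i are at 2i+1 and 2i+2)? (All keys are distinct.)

9

append 95 at index 10 → [80, 79, 78, 74, 73, 67, 44, 25, 41, 32, 95]
95 > parent 73 at index 4, swap → [80, 79, 78, 74, 95, 67, 44, 25, 41, 32, 73]
95 > parent 79 at index 1, swap → [80, 95, 78, 74, 79, 67, 44, 25, 41, 32, 73]
95 > parent 80 at index 0, swap → [95, 80, 78, 74, 79, 67, 44, 25, 41, 32, 73]
resulting array: [95, 80, 78, 74, 79, 67, 44, 25, 41, 32, 73]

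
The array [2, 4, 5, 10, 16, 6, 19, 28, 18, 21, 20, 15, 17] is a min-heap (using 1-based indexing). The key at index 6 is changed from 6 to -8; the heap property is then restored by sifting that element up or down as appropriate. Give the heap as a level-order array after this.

[-8, 4, 2, 10, 16, 5, 19, 28, 18, 21, 20, 15, 17]

set index 6 from 6 to -8 → [2, 4, 5, 10, 16, -8, 19, 28, 18, 21, 20, 15, 17]
-8 < parent 5 at index 3, swap → [2, 4, -8, 10, 16, 5, 19, 28, 18, 21, 20, 15, 17]
-8 < parent 2 at index 1, swap → [-8, 4, 2, 10, 16, 5, 19, 28, 18, 21, 20, 15, 17]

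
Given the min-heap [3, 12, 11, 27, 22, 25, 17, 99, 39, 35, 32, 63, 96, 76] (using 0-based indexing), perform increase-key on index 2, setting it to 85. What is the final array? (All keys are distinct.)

[3, 12, 17, 27, 22, 25, 76, 99, 39, 35, 32, 63, 96, 85]

set index 2 from 11 to 85 → [3, 12, 85, 27, 22, 25, 17, 99, 39, 35, 32, 63, 96, 76]
85 vs smaller child 17 at index 6, swap → [3, 12, 17, 27, 22, 25, 85, 99, 39, 35, 32, 63, 96, 76]
85 vs only child 76 at index 13, swap → [3, 12, 17, 27, 22, 25, 76, 99, 39, 35, 32, 63, 96, 85]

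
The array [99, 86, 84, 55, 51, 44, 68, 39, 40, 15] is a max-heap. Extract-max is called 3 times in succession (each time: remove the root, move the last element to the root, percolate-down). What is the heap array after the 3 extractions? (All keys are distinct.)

extract-max #1 returns 99:
  remove root 99; move last element 15 to root → [15, 86, 84, 55, 51, 44, 68, 39, 40]
  15 vs larger child 86 at index 1, swap → [86, 15, 84, 55, 51, 44, 68, 39, 40]
  15 vs larger child 55 at index 3, swap → [86, 55, 84, 15, 51, 44, 68, 39, 40]
  15 vs larger child 40 at index 8, swap → [86, 55, 84, 40, 51, 44, 68, 39, 15]
extract-max #2 returns 86:
  remove root 86; move last element 15 to root → [15, 55, 84, 40, 51, 44, 68, 39]
  15 vs larger child 84 at index 2, swap → [84, 55, 15, 40, 51, 44, 68, 39]
  15 vs larger child 68 at index 6, swap → [84, 55, 68, 40, 51, 44, 15, 39]
extract-max #3 returns 84:
  remove root 84; move last element 39 to root → [39, 55, 68, 40, 51, 44, 15]
  39 vs larger child 68 at index 2, swap → [68, 55, 39, 40, 51, 44, 15]
  39 vs larger child 44 at index 5, swap → [68, 55, 44, 40, 51, 39, 15]

[68, 55, 44, 40, 51, 39, 15]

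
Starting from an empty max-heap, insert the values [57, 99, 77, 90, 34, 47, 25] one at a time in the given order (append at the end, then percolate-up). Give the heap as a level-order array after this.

[99, 90, 77, 57, 34, 47, 25]

Insert 57:
  append 57 at index 0 → [57] (no swap needed)
Insert 99:
  append 99 at index 1 → [57, 99]
  99 > parent 57 at index 0, swap → [99, 57]
Insert 77:
  append 77 at index 2 → [99, 57, 77] (no swap needed)
Insert 90:
  append 90 at index 3 → [99, 57, 77, 90]
  90 > parent 57 at index 1, swap → [99, 90, 77, 57]
Insert 34:
  append 34 at index 4 → [99, 90, 77, 57, 34] (no swap needed)
Insert 47:
  append 47 at index 5 → [99, 90, 77, 57, 34, 47] (no swap needed)
Insert 25:
  append 25 at index 6 → [99, 90, 77, 57, 34, 47, 25] (no swap needed)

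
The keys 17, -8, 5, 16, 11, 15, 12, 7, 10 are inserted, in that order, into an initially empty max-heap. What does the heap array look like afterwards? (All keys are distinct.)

Insert 17:
  append 17 at index 0 → [17] (no swap needed)
Insert -8:
  append -8 at index 1 → [17, -8] (no swap needed)
Insert 5:
  append 5 at index 2 → [17, -8, 5] (no swap needed)
Insert 16:
  append 16 at index 3 → [17, -8, 5, 16]
  16 > parent -8 at index 1, swap → [17, 16, 5, -8]
Insert 11:
  append 11 at index 4 → [17, 16, 5, -8, 11] (no swap needed)
Insert 15:
  append 15 at index 5 → [17, 16, 5, -8, 11, 15]
  15 > parent 5 at index 2, swap → [17, 16, 15, -8, 11, 5]
Insert 12:
  append 12 at index 6 → [17, 16, 15, -8, 11, 5, 12] (no swap needed)
Insert 7:
  append 7 at index 7 → [17, 16, 15, -8, 11, 5, 12, 7]
  7 > parent -8 at index 3, swap → [17, 16, 15, 7, 11, 5, 12, -8]
Insert 10:
  append 10 at index 8 → [17, 16, 15, 7, 11, 5, 12, -8, 10]
  10 > parent 7 at index 3, swap → [17, 16, 15, 10, 11, 5, 12, -8, 7]

[17, 16, 15, 10, 11, 5, 12, -8, 7]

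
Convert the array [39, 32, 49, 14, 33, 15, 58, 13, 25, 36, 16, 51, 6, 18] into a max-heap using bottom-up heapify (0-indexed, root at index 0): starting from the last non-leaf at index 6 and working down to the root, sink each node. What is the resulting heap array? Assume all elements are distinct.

sift down from index 6: already satisfies heap property
sift down from index 5:
  15 vs larger child 51 at index 11, swap → [39, 32, 49, 14, 33, 51, 58, 13, 25, 36, 16, 15, 6, 18]
sift down from index 4:
  33 vs larger child 36 at index 9, swap → [39, 32, 49, 14, 36, 51, 58, 13, 25, 33, 16, 15, 6, 18]
sift down from index 3:
  14 vs larger child 25 at index 8, swap → [39, 32, 49, 25, 36, 51, 58, 13, 14, 33, 16, 15, 6, 18]
sift down from index 2:
  49 vs larger child 58 at index 6, swap → [39, 32, 58, 25, 36, 51, 49, 13, 14, 33, 16, 15, 6, 18]
sift down from index 1:
  32 vs larger child 36 at index 4, swap → [39, 36, 58, 25, 32, 51, 49, 13, 14, 33, 16, 15, 6, 18]
  32 vs larger child 33 at index 9, swap → [39, 36, 58, 25, 33, 51, 49, 13, 14, 32, 16, 15, 6, 18]
sift down from index 0:
  39 vs larger child 58 at index 2, swap → [58, 36, 39, 25, 33, 51, 49, 13, 14, 32, 16, 15, 6, 18]
  39 vs larger child 51 at index 5, swap → [58, 36, 51, 25, 33, 39, 49, 13, 14, 32, 16, 15, 6, 18]

[58, 36, 51, 25, 33, 39, 49, 13, 14, 32, 16, 15, 6, 18]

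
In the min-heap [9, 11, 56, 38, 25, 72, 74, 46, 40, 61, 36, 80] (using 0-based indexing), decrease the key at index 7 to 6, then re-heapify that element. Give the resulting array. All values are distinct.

[6, 9, 56, 11, 25, 72, 74, 38, 40, 61, 36, 80]

set index 7 from 46 to 6 → [9, 11, 56, 38, 25, 72, 74, 6, 40, 61, 36, 80]
6 < parent 38 at index 3, swap → [9, 11, 56, 6, 25, 72, 74, 38, 40, 61, 36, 80]
6 < parent 11 at index 1, swap → [9, 6, 56, 11, 25, 72, 74, 38, 40, 61, 36, 80]
6 < parent 9 at index 0, swap → [6, 9, 56, 11, 25, 72, 74, 38, 40, 61, 36, 80]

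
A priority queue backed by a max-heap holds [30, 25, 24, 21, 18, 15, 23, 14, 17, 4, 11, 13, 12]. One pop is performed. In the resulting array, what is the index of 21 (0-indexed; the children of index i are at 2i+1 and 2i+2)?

remove root 30; move last element 12 to root → [12, 25, 24, 21, 18, 15, 23, 14, 17, 4, 11, 13]
12 vs larger child 25 at index 1, swap → [25, 12, 24, 21, 18, 15, 23, 14, 17, 4, 11, 13]
12 vs larger child 21 at index 3, swap → [25, 21, 24, 12, 18, 15, 23, 14, 17, 4, 11, 13]
12 vs larger child 17 at index 8, swap → [25, 21, 24, 17, 18, 15, 23, 14, 12, 4, 11, 13]
resulting array: [25, 21, 24, 17, 18, 15, 23, 14, 12, 4, 11, 13]

1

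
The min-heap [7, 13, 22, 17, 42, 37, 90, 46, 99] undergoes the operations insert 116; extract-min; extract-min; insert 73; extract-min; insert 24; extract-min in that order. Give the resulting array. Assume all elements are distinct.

insert 116:
  append 116 at index 9 → [7, 13, 22, 17, 42, 37, 90, 46, 99, 116] (no swap needed)
extract-min → returns 7:
  remove root 7; move last element 116 to root → [116, 13, 22, 17, 42, 37, 90, 46, 99]
  116 vs smaller child 13 at index 1, swap → [13, 116, 22, 17, 42, 37, 90, 46, 99]
  116 vs smaller child 17 at index 3, swap → [13, 17, 22, 116, 42, 37, 90, 46, 99]
  116 vs smaller child 46 at index 7, swap → [13, 17, 22, 46, 42, 37, 90, 116, 99]
extract-min → returns 13:
  remove root 13; move last element 99 to root → [99, 17, 22, 46, 42, 37, 90, 116]
  99 vs smaller child 17 at index 1, swap → [17, 99, 22, 46, 42, 37, 90, 116]
  99 vs smaller child 42 at index 4, swap → [17, 42, 22, 46, 99, 37, 90, 116]
insert 73:
  append 73 at index 8 → [17, 42, 22, 46, 99, 37, 90, 116, 73] (no swap needed)
extract-min → returns 17:
  remove root 17; move last element 73 to root → [73, 42, 22, 46, 99, 37, 90, 116]
  73 vs smaller child 22 at index 2, swap → [22, 42, 73, 46, 99, 37, 90, 116]
  73 vs smaller child 37 at index 5, swap → [22, 42, 37, 46, 99, 73, 90, 116]
insert 24:
  append 24 at index 8 → [22, 42, 37, 46, 99, 73, 90, 116, 24]
  24 < parent 46 at index 3, swap → [22, 42, 37, 24, 99, 73, 90, 116, 46]
  24 < parent 42 at index 1, swap → [22, 24, 37, 42, 99, 73, 90, 116, 46]
extract-min → returns 22:
  remove root 22; move last element 46 to root → [46, 24, 37, 42, 99, 73, 90, 116]
  46 vs smaller child 24 at index 1, swap → [24, 46, 37, 42, 99, 73, 90, 116]
  46 vs smaller child 42 at index 3, swap → [24, 42, 37, 46, 99, 73, 90, 116]

[24, 42, 37, 46, 99, 73, 90, 116]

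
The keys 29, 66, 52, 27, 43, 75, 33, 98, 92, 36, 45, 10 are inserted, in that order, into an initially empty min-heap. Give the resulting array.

Insert 29:
  append 29 at index 0 → [29] (no swap needed)
Insert 66:
  append 66 at index 1 → [29, 66] (no swap needed)
Insert 52:
  append 52 at index 2 → [29, 66, 52] (no swap needed)
Insert 27:
  append 27 at index 3 → [29, 66, 52, 27]
  27 < parent 66 at index 1, swap → [29, 27, 52, 66]
  27 < parent 29 at index 0, swap → [27, 29, 52, 66]
Insert 43:
  append 43 at index 4 → [27, 29, 52, 66, 43] (no swap needed)
Insert 75:
  append 75 at index 5 → [27, 29, 52, 66, 43, 75] (no swap needed)
Insert 33:
  append 33 at index 6 → [27, 29, 52, 66, 43, 75, 33]
  33 < parent 52 at index 2, swap → [27, 29, 33, 66, 43, 75, 52]
Insert 98:
  append 98 at index 7 → [27, 29, 33, 66, 43, 75, 52, 98] (no swap needed)
Insert 92:
  append 92 at index 8 → [27, 29, 33, 66, 43, 75, 52, 98, 92] (no swap needed)
Insert 36:
  append 36 at index 9 → [27, 29, 33, 66, 43, 75, 52, 98, 92, 36]
  36 < parent 43 at index 4, swap → [27, 29, 33, 66, 36, 75, 52, 98, 92, 43]
Insert 45:
  append 45 at index 10 → [27, 29, 33, 66, 36, 75, 52, 98, 92, 43, 45] (no swap needed)
Insert 10:
  append 10 at index 11 → [27, 29, 33, 66, 36, 75, 52, 98, 92, 43, 45, 10]
  10 < parent 75 at index 5, swap → [27, 29, 33, 66, 36, 10, 52, 98, 92, 43, 45, 75]
  10 < parent 33 at index 2, swap → [27, 29, 10, 66, 36, 33, 52, 98, 92, 43, 45, 75]
  10 < parent 27 at index 0, swap → [10, 29, 27, 66, 36, 33, 52, 98, 92, 43, 45, 75]

[10, 29, 27, 66, 36, 33, 52, 98, 92, 43, 45, 75]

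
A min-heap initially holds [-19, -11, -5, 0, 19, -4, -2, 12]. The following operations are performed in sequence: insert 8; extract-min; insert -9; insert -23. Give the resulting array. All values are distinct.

insert 8:
  append 8 at index 8 → [-19, -11, -5, 0, 19, -4, -2, 12, 8] (no swap needed)
extract-min → returns -19:
  remove root -19; move last element 8 to root → [8, -11, -5, 0, 19, -4, -2, 12]
  8 vs smaller child -11 at index 1, swap → [-11, 8, -5, 0, 19, -4, -2, 12]
  8 vs smaller child 0 at index 3, swap → [-11, 0, -5, 8, 19, -4, -2, 12]
insert -9:
  append -9 at index 8 → [-11, 0, -5, 8, 19, -4, -2, 12, -9]
  -9 < parent 8 at index 3, swap → [-11, 0, -5, -9, 19, -4, -2, 12, 8]
  -9 < parent 0 at index 1, swap → [-11, -9, -5, 0, 19, -4, -2, 12, 8]
insert -23:
  append -23 at index 9 → [-11, -9, -5, 0, 19, -4, -2, 12, 8, -23]
  -23 < parent 19 at index 4, swap → [-11, -9, -5, 0, -23, -4, -2, 12, 8, 19]
  -23 < parent -9 at index 1, swap → [-11, -23, -5, 0, -9, -4, -2, 12, 8, 19]
  -23 < parent -11 at index 0, swap → [-23, -11, -5, 0, -9, -4, -2, 12, 8, 19]

[-23, -11, -5, 0, -9, -4, -2, 12, 8, 19]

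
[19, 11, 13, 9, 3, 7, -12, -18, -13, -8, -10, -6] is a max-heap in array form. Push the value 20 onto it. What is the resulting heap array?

[20, 11, 19, 9, 3, 13, -12, -18, -13, -8, -10, -6, 7]

append 20 at index 12 → [19, 11, 13, 9, 3, 7, -12, -18, -13, -8, -10, -6, 20]
20 > parent 7 at index 5, swap → [19, 11, 13, 9, 3, 20, -12, -18, -13, -8, -10, -6, 7]
20 > parent 13 at index 2, swap → [19, 11, 20, 9, 3, 13, -12, -18, -13, -8, -10, -6, 7]
20 > parent 19 at index 0, swap → [20, 11, 19, 9, 3, 13, -12, -18, -13, -8, -10, -6, 7]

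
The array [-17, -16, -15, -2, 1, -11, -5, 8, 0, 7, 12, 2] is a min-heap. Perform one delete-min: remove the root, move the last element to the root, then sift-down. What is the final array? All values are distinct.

[-16, -2, -15, 0, 1, -11, -5, 8, 2, 7, 12]

remove root -17; move last element 2 to root → [2, -16, -15, -2, 1, -11, -5, 8, 0, 7, 12]
2 vs smaller child -16 at index 1, swap → [-16, 2, -15, -2, 1, -11, -5, 8, 0, 7, 12]
2 vs smaller child -2 at index 3, swap → [-16, -2, -15, 2, 1, -11, -5, 8, 0, 7, 12]
2 vs smaller child 0 at index 8, swap → [-16, -2, -15, 0, 1, -11, -5, 8, 2, 7, 12]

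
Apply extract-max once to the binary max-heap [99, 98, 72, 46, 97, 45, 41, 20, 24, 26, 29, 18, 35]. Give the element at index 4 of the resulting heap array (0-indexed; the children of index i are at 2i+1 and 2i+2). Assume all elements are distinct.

35

remove root 99; move last element 35 to root → [35, 98, 72, 46, 97, 45, 41, 20, 24, 26, 29, 18]
35 vs larger child 98 at index 1, swap → [98, 35, 72, 46, 97, 45, 41, 20, 24, 26, 29, 18]
35 vs larger child 97 at index 4, swap → [98, 97, 72, 46, 35, 45, 41, 20, 24, 26, 29, 18]
resulting array: [98, 97, 72, 46, 35, 45, 41, 20, 24, 26, 29, 18]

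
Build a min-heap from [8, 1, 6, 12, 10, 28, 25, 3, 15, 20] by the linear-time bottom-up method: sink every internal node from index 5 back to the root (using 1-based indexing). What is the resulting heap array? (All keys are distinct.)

sift down from index 5: already satisfies heap property
sift down from index 4:
  12 vs smaller child 3 at index 8, swap → [8, 1, 6, 3, 10, 28, 25, 12, 15, 20]
sift down from index 3: already satisfies heap property
sift down from index 2: already satisfies heap property
sift down from index 1:
  8 vs smaller child 1 at index 2, swap → [1, 8, 6, 3, 10, 28, 25, 12, 15, 20]
  8 vs smaller child 3 at index 4, swap → [1, 3, 6, 8, 10, 28, 25, 12, 15, 20]

[1, 3, 6, 8, 10, 28, 25, 12, 15, 20]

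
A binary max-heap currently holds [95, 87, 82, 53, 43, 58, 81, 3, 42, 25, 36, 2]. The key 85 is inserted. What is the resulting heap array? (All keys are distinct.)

append 85 at index 12 → [95, 87, 82, 53, 43, 58, 81, 3, 42, 25, 36, 2, 85]
85 > parent 58 at index 5, swap → [95, 87, 82, 53, 43, 85, 81, 3, 42, 25, 36, 2, 58]
85 > parent 82 at index 2, swap → [95, 87, 85, 53, 43, 82, 81, 3, 42, 25, 36, 2, 58]

[95, 87, 85, 53, 43, 82, 81, 3, 42, 25, 36, 2, 58]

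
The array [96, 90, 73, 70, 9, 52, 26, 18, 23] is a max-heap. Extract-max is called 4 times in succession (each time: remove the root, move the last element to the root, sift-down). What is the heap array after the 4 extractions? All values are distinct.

[52, 26, 18, 23, 9]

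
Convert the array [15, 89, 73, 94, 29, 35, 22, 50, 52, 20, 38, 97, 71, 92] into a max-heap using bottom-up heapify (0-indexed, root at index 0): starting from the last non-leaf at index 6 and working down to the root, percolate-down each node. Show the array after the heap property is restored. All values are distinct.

sift down from index 6:
  22 vs only child 92 at index 13, swap → [15, 89, 73, 94, 29, 35, 92, 50, 52, 20, 38, 97, 71, 22]
sift down from index 5:
  35 vs larger child 97 at index 11, swap → [15, 89, 73, 94, 29, 97, 92, 50, 52, 20, 38, 35, 71, 22]
sift down from index 4:
  29 vs larger child 38 at index 10, swap → [15, 89, 73, 94, 38, 97, 92, 50, 52, 20, 29, 35, 71, 22]
sift down from index 3: already satisfies heap property
sift down from index 2:
  73 vs larger child 97 at index 5, swap → [15, 89, 97, 94, 38, 73, 92, 50, 52, 20, 29, 35, 71, 22]
sift down from index 1:
  89 vs larger child 94 at index 3, swap → [15, 94, 97, 89, 38, 73, 92, 50, 52, 20, 29, 35, 71, 22]
sift down from index 0:
  15 vs larger child 97 at index 2, swap → [97, 94, 15, 89, 38, 73, 92, 50, 52, 20, 29, 35, 71, 22]
  15 vs larger child 92 at index 6, swap → [97, 94, 92, 89, 38, 73, 15, 50, 52, 20, 29, 35, 71, 22]
  15 vs only child 22 at index 13, swap → [97, 94, 92, 89, 38, 73, 22, 50, 52, 20, 29, 35, 71, 15]

[97, 94, 92, 89, 38, 73, 22, 50, 52, 20, 29, 35, 71, 15]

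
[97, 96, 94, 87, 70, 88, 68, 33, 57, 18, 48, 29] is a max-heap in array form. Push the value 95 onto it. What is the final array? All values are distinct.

[97, 96, 95, 87, 70, 94, 68, 33, 57, 18, 48, 29, 88]

append 95 at index 12 → [97, 96, 94, 87, 70, 88, 68, 33, 57, 18, 48, 29, 95]
95 > parent 88 at index 5, swap → [97, 96, 94, 87, 70, 95, 68, 33, 57, 18, 48, 29, 88]
95 > parent 94 at index 2, swap → [97, 96, 95, 87, 70, 94, 68, 33, 57, 18, 48, 29, 88]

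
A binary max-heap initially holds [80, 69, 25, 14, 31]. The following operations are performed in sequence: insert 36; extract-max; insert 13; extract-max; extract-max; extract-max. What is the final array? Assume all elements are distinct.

insert 36:
  append 36 at index 5 → [80, 69, 25, 14, 31, 36]
  36 > parent 25 at index 2, swap → [80, 69, 36, 14, 31, 25]
extract-max → returns 80:
  remove root 80; move last element 25 to root → [25, 69, 36, 14, 31]
  25 vs larger child 69 at index 1, swap → [69, 25, 36, 14, 31]
  25 vs larger child 31 at index 4, swap → [69, 31, 36, 14, 25]
insert 13:
  append 13 at index 5 → [69, 31, 36, 14, 25, 13] (no swap needed)
extract-max → returns 69:
  remove root 69; move last element 13 to root → [13, 31, 36, 14, 25]
  13 vs larger child 36 at index 2, swap → [36, 31, 13, 14, 25]
extract-max → returns 36:
  remove root 36; move last element 25 to root → [25, 31, 13, 14]
  25 vs larger child 31 at index 1, swap → [31, 25, 13, 14]
extract-max → returns 31:
  remove root 31; move last element 14 to root → [14, 25, 13]
  14 vs larger child 25 at index 1, swap → [25, 14, 13]

[25, 14, 13]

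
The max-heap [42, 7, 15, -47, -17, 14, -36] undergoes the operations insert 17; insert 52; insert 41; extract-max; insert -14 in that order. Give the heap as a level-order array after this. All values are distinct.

insert 17:
  append 17 at index 7 → [42, 7, 15, -47, -17, 14, -36, 17]
  17 > parent -47 at index 3, swap → [42, 7, 15, 17, -17, 14, -36, -47]
  17 > parent 7 at index 1, swap → [42, 17, 15, 7, -17, 14, -36, -47]
insert 52:
  append 52 at index 8 → [42, 17, 15, 7, -17, 14, -36, -47, 52]
  52 > parent 7 at index 3, swap → [42, 17, 15, 52, -17, 14, -36, -47, 7]
  52 > parent 17 at index 1, swap → [42, 52, 15, 17, -17, 14, -36, -47, 7]
  52 > parent 42 at index 0, swap → [52, 42, 15, 17, -17, 14, -36, -47, 7]
insert 41:
  append 41 at index 9 → [52, 42, 15, 17, -17, 14, -36, -47, 7, 41]
  41 > parent -17 at index 4, swap → [52, 42, 15, 17, 41, 14, -36, -47, 7, -17]
extract-max → returns 52:
  remove root 52; move last element -17 to root → [-17, 42, 15, 17, 41, 14, -36, -47, 7]
  -17 vs larger child 42 at index 1, swap → [42, -17, 15, 17, 41, 14, -36, -47, 7]
  -17 vs larger child 41 at index 4, swap → [42, 41, 15, 17, -17, 14, -36, -47, 7]
insert -14:
  append -14 at index 9 → [42, 41, 15, 17, -17, 14, -36, -47, 7, -14]
  -14 > parent -17 at index 4, swap → [42, 41, 15, 17, -14, 14, -36, -47, 7, -17]

[42, 41, 15, 17, -14, 14, -36, -47, 7, -17]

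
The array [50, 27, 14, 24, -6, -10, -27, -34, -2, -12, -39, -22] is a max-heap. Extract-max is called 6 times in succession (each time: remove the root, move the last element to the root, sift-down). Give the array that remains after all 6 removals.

extract-max #1 returns 50:
  remove root 50; move last element -22 to root → [-22, 27, 14, 24, -6, -10, -27, -34, -2, -12, -39]
  -22 vs larger child 27 at index 1, swap → [27, -22, 14, 24, -6, -10, -27, -34, -2, -12, -39]
  -22 vs larger child 24 at index 3, swap → [27, 24, 14, -22, -6, -10, -27, -34, -2, -12, -39]
  -22 vs larger child -2 at index 8, swap → [27, 24, 14, -2, -6, -10, -27, -34, -22, -12, -39]
extract-max #2 returns 27:
  remove root 27; move last element -39 to root → [-39, 24, 14, -2, -6, -10, -27, -34, -22, -12]
  -39 vs larger child 24 at index 1, swap → [24, -39, 14, -2, -6, -10, -27, -34, -22, -12]
  -39 vs larger child -2 at index 3, swap → [24, -2, 14, -39, -6, -10, -27, -34, -22, -12]
  -39 vs larger child -22 at index 8, swap → [24, -2, 14, -22, -6, -10, -27, -34, -39, -12]
extract-max #3 returns 24:
  remove root 24; move last element -12 to root → [-12, -2, 14, -22, -6, -10, -27, -34, -39]
  -12 vs larger child 14 at index 2, swap → [14, -2, -12, -22, -6, -10, -27, -34, -39]
  -12 vs larger child -10 at index 5, swap → [14, -2, -10, -22, -6, -12, -27, -34, -39]
extract-max #4 returns 14:
  remove root 14; move last element -39 to root → [-39, -2, -10, -22, -6, -12, -27, -34]
  -39 vs larger child -2 at index 1, swap → [-2, -39, -10, -22, -6, -12, -27, -34]
  -39 vs larger child -6 at index 4, swap → [-2, -6, -10, -22, -39, -12, -27, -34]
extract-max #5 returns -2:
  remove root -2; move last element -34 to root → [-34, -6, -10, -22, -39, -12, -27]
  -34 vs larger child -6 at index 1, swap → [-6, -34, -10, -22, -39, -12, -27]
  -34 vs larger child -22 at index 3, swap → [-6, -22, -10, -34, -39, -12, -27]
extract-max #6 returns -6:
  remove root -6; move last element -27 to root → [-27, -22, -10, -34, -39, -12]
  -27 vs larger child -10 at index 2, swap → [-10, -22, -27, -34, -39, -12]
  -27 vs only child -12 at index 5, swap → [-10, -22, -12, -34, -39, -27]

[-10, -22, -12, -34, -39, -27]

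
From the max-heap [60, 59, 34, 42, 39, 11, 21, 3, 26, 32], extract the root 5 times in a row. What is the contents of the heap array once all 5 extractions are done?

[32, 26, 21, 3, 11]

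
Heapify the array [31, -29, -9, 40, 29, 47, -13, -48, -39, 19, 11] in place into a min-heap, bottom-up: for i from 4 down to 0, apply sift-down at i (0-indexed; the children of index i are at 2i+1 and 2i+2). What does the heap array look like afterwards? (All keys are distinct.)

[-48, -39, -13, -29, 11, 47, -9, 40, 31, 19, 29]

sift down from index 4:
  29 vs smaller child 11 at index 10, swap → [31, -29, -9, 40, 11, 47, -13, -48, -39, 19, 29]
sift down from index 3:
  40 vs smaller child -48 at index 7, swap → [31, -29, -9, -48, 11, 47, -13, 40, -39, 19, 29]
sift down from index 2:
  -9 vs smaller child -13 at index 6, swap → [31, -29, -13, -48, 11, 47, -9, 40, -39, 19, 29]
sift down from index 1:
  -29 vs smaller child -48 at index 3, swap → [31, -48, -13, -29, 11, 47, -9, 40, -39, 19, 29]
  -29 vs smaller child -39 at index 8, swap → [31, -48, -13, -39, 11, 47, -9, 40, -29, 19, 29]
sift down from index 0:
  31 vs smaller child -48 at index 1, swap → [-48, 31, -13, -39, 11, 47, -9, 40, -29, 19, 29]
  31 vs smaller child -39 at index 3, swap → [-48, -39, -13, 31, 11, 47, -9, 40, -29, 19, 29]
  31 vs smaller child -29 at index 8, swap → [-48, -39, -13, -29, 11, 47, -9, 40, 31, 19, 29]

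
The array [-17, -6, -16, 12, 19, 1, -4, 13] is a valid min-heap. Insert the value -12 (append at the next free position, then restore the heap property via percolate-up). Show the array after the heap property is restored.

[-17, -12, -16, -6, 19, 1, -4, 13, 12]

append -12 at index 8 → [-17, -6, -16, 12, 19, 1, -4, 13, -12]
-12 < parent 12 at index 3, swap → [-17, -6, -16, -12, 19, 1, -4, 13, 12]
-12 < parent -6 at index 1, swap → [-17, -12, -16, -6, 19, 1, -4, 13, 12]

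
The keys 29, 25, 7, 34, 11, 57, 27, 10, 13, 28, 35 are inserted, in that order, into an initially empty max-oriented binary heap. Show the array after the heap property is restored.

[57, 35, 34, 25, 29, 7, 27, 10, 13, 11, 28]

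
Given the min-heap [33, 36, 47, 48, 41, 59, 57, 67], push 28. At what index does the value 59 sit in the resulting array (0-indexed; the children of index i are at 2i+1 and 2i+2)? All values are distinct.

append 28 at index 8 → [33, 36, 47, 48, 41, 59, 57, 67, 28]
28 < parent 48 at index 3, swap → [33, 36, 47, 28, 41, 59, 57, 67, 48]
28 < parent 36 at index 1, swap → [33, 28, 47, 36, 41, 59, 57, 67, 48]
28 < parent 33 at index 0, swap → [28, 33, 47, 36, 41, 59, 57, 67, 48]
resulting array: [28, 33, 47, 36, 41, 59, 57, 67, 48]

5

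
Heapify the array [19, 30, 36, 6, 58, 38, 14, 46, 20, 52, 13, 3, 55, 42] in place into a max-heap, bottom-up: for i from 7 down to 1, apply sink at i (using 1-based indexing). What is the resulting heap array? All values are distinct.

[58, 52, 55, 46, 30, 38, 42, 6, 20, 19, 13, 3, 36, 14]

sift down from index 7:
  14 vs only child 42 at index 14, swap → [19, 30, 36, 6, 58, 38, 42, 46, 20, 52, 13, 3, 55, 14]
sift down from index 6:
  38 vs larger child 55 at index 13, swap → [19, 30, 36, 6, 58, 55, 42, 46, 20, 52, 13, 3, 38, 14]
sift down from index 5: already satisfies heap property
sift down from index 4:
  6 vs larger child 46 at index 8, swap → [19, 30, 36, 46, 58, 55, 42, 6, 20, 52, 13, 3, 38, 14]
sift down from index 3:
  36 vs larger child 55 at index 6, swap → [19, 30, 55, 46, 58, 36, 42, 6, 20, 52, 13, 3, 38, 14]
  36 vs larger child 38 at index 13, swap → [19, 30, 55, 46, 58, 38, 42, 6, 20, 52, 13, 3, 36, 14]
sift down from index 2:
  30 vs larger child 58 at index 5, swap → [19, 58, 55, 46, 30, 38, 42, 6, 20, 52, 13, 3, 36, 14]
  30 vs larger child 52 at index 10, swap → [19, 58, 55, 46, 52, 38, 42, 6, 20, 30, 13, 3, 36, 14]
sift down from index 1:
  19 vs larger child 58 at index 2, swap → [58, 19, 55, 46, 52, 38, 42, 6, 20, 30, 13, 3, 36, 14]
  19 vs larger child 52 at index 5, swap → [58, 52, 55, 46, 19, 38, 42, 6, 20, 30, 13, 3, 36, 14]
  19 vs larger child 30 at index 10, swap → [58, 52, 55, 46, 30, 38, 42, 6, 20, 19, 13, 3, 36, 14]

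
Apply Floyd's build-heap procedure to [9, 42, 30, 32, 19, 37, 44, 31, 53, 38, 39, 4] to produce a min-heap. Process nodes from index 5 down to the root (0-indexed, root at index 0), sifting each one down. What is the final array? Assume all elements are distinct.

sift down from index 5:
  37 vs only child 4 at index 11, swap → [9, 42, 30, 32, 19, 4, 44, 31, 53, 38, 39, 37]
sift down from index 4: already satisfies heap property
sift down from index 3:
  32 vs smaller child 31 at index 7, swap → [9, 42, 30, 31, 19, 4, 44, 32, 53, 38, 39, 37]
sift down from index 2:
  30 vs smaller child 4 at index 5, swap → [9, 42, 4, 31, 19, 30, 44, 32, 53, 38, 39, 37]
sift down from index 1:
  42 vs smaller child 19 at index 4, swap → [9, 19, 4, 31, 42, 30, 44, 32, 53, 38, 39, 37]
  42 vs smaller child 38 at index 9, swap → [9, 19, 4, 31, 38, 30, 44, 32, 53, 42, 39, 37]
sift down from index 0:
  9 vs smaller child 4 at index 2, swap → [4, 19, 9, 31, 38, 30, 44, 32, 53, 42, 39, 37]

[4, 19, 9, 31, 38, 30, 44, 32, 53, 42, 39, 37]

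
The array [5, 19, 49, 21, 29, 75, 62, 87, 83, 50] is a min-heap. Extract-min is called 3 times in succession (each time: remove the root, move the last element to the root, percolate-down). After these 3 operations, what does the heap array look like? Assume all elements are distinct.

extract-min #1 returns 5:
  remove root 5; move last element 50 to root → [50, 19, 49, 21, 29, 75, 62, 87, 83]
  50 vs smaller child 19 at index 1, swap → [19, 50, 49, 21, 29, 75, 62, 87, 83]
  50 vs smaller child 21 at index 3, swap → [19, 21, 49, 50, 29, 75, 62, 87, 83]
extract-min #2 returns 19:
  remove root 19; move last element 83 to root → [83, 21, 49, 50, 29, 75, 62, 87]
  83 vs smaller child 21 at index 1, swap → [21, 83, 49, 50, 29, 75, 62, 87]
  83 vs smaller child 29 at index 4, swap → [21, 29, 49, 50, 83, 75, 62, 87]
extract-min #3 returns 21:
  remove root 21; move last element 87 to root → [87, 29, 49, 50, 83, 75, 62]
  87 vs smaller child 29 at index 1, swap → [29, 87, 49, 50, 83, 75, 62]
  87 vs smaller child 50 at index 3, swap → [29, 50, 49, 87, 83, 75, 62]

[29, 50, 49, 87, 83, 75, 62]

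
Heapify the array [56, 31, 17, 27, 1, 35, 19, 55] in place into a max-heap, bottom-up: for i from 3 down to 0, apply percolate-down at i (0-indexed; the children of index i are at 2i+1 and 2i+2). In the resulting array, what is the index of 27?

sift down from index 3:
  27 vs only child 55 at index 7, swap → [56, 31, 17, 55, 1, 35, 19, 27]
sift down from index 2:
  17 vs larger child 35 at index 5, swap → [56, 31, 35, 55, 1, 17, 19, 27]
sift down from index 1:
  31 vs larger child 55 at index 3, swap → [56, 55, 35, 31, 1, 17, 19, 27]
sift down from index 0: already satisfies heap property
resulting array: [56, 55, 35, 31, 1, 17, 19, 27]

7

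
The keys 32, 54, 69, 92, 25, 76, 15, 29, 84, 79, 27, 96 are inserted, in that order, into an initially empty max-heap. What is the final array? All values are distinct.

Insert 32:
  append 32 at index 0 → [32] (no swap needed)
Insert 54:
  append 54 at index 1 → [32, 54]
  54 > parent 32 at index 0, swap → [54, 32]
Insert 69:
  append 69 at index 2 → [54, 32, 69]
  69 > parent 54 at index 0, swap → [69, 32, 54]
Insert 92:
  append 92 at index 3 → [69, 32, 54, 92]
  92 > parent 32 at index 1, swap → [69, 92, 54, 32]
  92 > parent 69 at index 0, swap → [92, 69, 54, 32]
Insert 25:
  append 25 at index 4 → [92, 69, 54, 32, 25] (no swap needed)
Insert 76:
  append 76 at index 5 → [92, 69, 54, 32, 25, 76]
  76 > parent 54 at index 2, swap → [92, 69, 76, 32, 25, 54]
Insert 15:
  append 15 at index 6 → [92, 69, 76, 32, 25, 54, 15] (no swap needed)
Insert 29:
  append 29 at index 7 → [92, 69, 76, 32, 25, 54, 15, 29] (no swap needed)
Insert 84:
  append 84 at index 8 → [92, 69, 76, 32, 25, 54, 15, 29, 84]
  84 > parent 32 at index 3, swap → [92, 69, 76, 84, 25, 54, 15, 29, 32]
  84 > parent 69 at index 1, swap → [92, 84, 76, 69, 25, 54, 15, 29, 32]
Insert 79:
  append 79 at index 9 → [92, 84, 76, 69, 25, 54, 15, 29, 32, 79]
  79 > parent 25 at index 4, swap → [92, 84, 76, 69, 79, 54, 15, 29, 32, 25]
Insert 27:
  append 27 at index 10 → [92, 84, 76, 69, 79, 54, 15, 29, 32, 25, 27] (no swap needed)
Insert 96:
  append 96 at index 11 → [92, 84, 76, 69, 79, 54, 15, 29, 32, 25, 27, 96]
  96 > parent 54 at index 5, swap → [92, 84, 76, 69, 79, 96, 15, 29, 32, 25, 27, 54]
  96 > parent 76 at index 2, swap → [92, 84, 96, 69, 79, 76, 15, 29, 32, 25, 27, 54]
  96 > parent 92 at index 0, swap → [96, 84, 92, 69, 79, 76, 15, 29, 32, 25, 27, 54]

[96, 84, 92, 69, 79, 76, 15, 29, 32, 25, 27, 54]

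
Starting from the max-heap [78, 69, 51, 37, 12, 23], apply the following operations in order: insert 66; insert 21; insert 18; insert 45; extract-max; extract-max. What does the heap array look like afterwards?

insert 66:
  append 66 at index 6 → [78, 69, 51, 37, 12, 23, 66]
  66 > parent 51 at index 2, swap → [78, 69, 66, 37, 12, 23, 51]
insert 21:
  append 21 at index 7 → [78, 69, 66, 37, 12, 23, 51, 21] (no swap needed)
insert 18:
  append 18 at index 8 → [78, 69, 66, 37, 12, 23, 51, 21, 18] (no swap needed)
insert 45:
  append 45 at index 9 → [78, 69, 66, 37, 12, 23, 51, 21, 18, 45]
  45 > parent 12 at index 4, swap → [78, 69, 66, 37, 45, 23, 51, 21, 18, 12]
extract-max → returns 78:
  remove root 78; move last element 12 to root → [12, 69, 66, 37, 45, 23, 51, 21, 18]
  12 vs larger child 69 at index 1, swap → [69, 12, 66, 37, 45, 23, 51, 21, 18]
  12 vs larger child 45 at index 4, swap → [69, 45, 66, 37, 12, 23, 51, 21, 18]
extract-max → returns 69:
  remove root 69; move last element 18 to root → [18, 45, 66, 37, 12, 23, 51, 21]
  18 vs larger child 66 at index 2, swap → [66, 45, 18, 37, 12, 23, 51, 21]
  18 vs larger child 51 at index 6, swap → [66, 45, 51, 37, 12, 23, 18, 21]

[66, 45, 51, 37, 12, 23, 18, 21]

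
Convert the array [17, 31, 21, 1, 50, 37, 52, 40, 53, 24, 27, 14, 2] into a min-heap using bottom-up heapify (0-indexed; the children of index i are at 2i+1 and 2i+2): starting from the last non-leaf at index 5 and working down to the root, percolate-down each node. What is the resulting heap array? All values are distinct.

sift down from index 5:
  37 vs smaller child 2 at index 12, swap → [17, 31, 21, 1, 50, 2, 52, 40, 53, 24, 27, 14, 37]
sift down from index 4:
  50 vs smaller child 24 at index 9, swap → [17, 31, 21, 1, 24, 2, 52, 40, 53, 50, 27, 14, 37]
sift down from index 3: already satisfies heap property
sift down from index 2:
  21 vs smaller child 2 at index 5, swap → [17, 31, 2, 1, 24, 21, 52, 40, 53, 50, 27, 14, 37]
  21 vs smaller child 14 at index 11, swap → [17, 31, 2, 1, 24, 14, 52, 40, 53, 50, 27, 21, 37]
sift down from index 1:
  31 vs smaller child 1 at index 3, swap → [17, 1, 2, 31, 24, 14, 52, 40, 53, 50, 27, 21, 37]
sift down from index 0:
  17 vs smaller child 1 at index 1, swap → [1, 17, 2, 31, 24, 14, 52, 40, 53, 50, 27, 21, 37]

[1, 17, 2, 31, 24, 14, 52, 40, 53, 50, 27, 21, 37]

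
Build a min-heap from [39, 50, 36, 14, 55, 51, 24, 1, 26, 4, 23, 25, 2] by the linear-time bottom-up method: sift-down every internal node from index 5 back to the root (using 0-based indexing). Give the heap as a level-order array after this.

[1, 4, 2, 14, 23, 25, 24, 50, 26, 55, 39, 36, 51]

sift down from index 5:
  51 vs smaller child 2 at index 12, swap → [39, 50, 36, 14, 55, 2, 24, 1, 26, 4, 23, 25, 51]
sift down from index 4:
  55 vs smaller child 4 at index 9, swap → [39, 50, 36, 14, 4, 2, 24, 1, 26, 55, 23, 25, 51]
sift down from index 3:
  14 vs smaller child 1 at index 7, swap → [39, 50, 36, 1, 4, 2, 24, 14, 26, 55, 23, 25, 51]
sift down from index 2:
  36 vs smaller child 2 at index 5, swap → [39, 50, 2, 1, 4, 36, 24, 14, 26, 55, 23, 25, 51]
  36 vs smaller child 25 at index 11, swap → [39, 50, 2, 1, 4, 25, 24, 14, 26, 55, 23, 36, 51]
sift down from index 1:
  50 vs smaller child 1 at index 3, swap → [39, 1, 2, 50, 4, 25, 24, 14, 26, 55, 23, 36, 51]
  50 vs smaller child 14 at index 7, swap → [39, 1, 2, 14, 4, 25, 24, 50, 26, 55, 23, 36, 51]
sift down from index 0:
  39 vs smaller child 1 at index 1, swap → [1, 39, 2, 14, 4, 25, 24, 50, 26, 55, 23, 36, 51]
  39 vs smaller child 4 at index 4, swap → [1, 4, 2, 14, 39, 25, 24, 50, 26, 55, 23, 36, 51]
  39 vs smaller child 23 at index 10, swap → [1, 4, 2, 14, 23, 25, 24, 50, 26, 55, 39, 36, 51]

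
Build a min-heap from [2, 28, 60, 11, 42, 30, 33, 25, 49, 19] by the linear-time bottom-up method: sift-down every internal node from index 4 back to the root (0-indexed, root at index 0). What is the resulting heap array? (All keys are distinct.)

[2, 11, 30, 25, 19, 60, 33, 28, 49, 42]

sift down from index 4:
  42 vs only child 19 at index 9, swap → [2, 28, 60, 11, 19, 30, 33, 25, 49, 42]
sift down from index 3: already satisfies heap property
sift down from index 2:
  60 vs smaller child 30 at index 5, swap → [2, 28, 30, 11, 19, 60, 33, 25, 49, 42]
sift down from index 1:
  28 vs smaller child 11 at index 3, swap → [2, 11, 30, 28, 19, 60, 33, 25, 49, 42]
  28 vs smaller child 25 at index 7, swap → [2, 11, 30, 25, 19, 60, 33, 28, 49, 42]
sift down from index 0: already satisfies heap property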